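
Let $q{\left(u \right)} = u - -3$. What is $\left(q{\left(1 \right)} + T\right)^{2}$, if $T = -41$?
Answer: $1369$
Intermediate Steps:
$q{\left(u \right)} = 3 + u$ ($q{\left(u \right)} = u + 3 = 3 + u$)
$\left(q{\left(1 \right)} + T\right)^{2} = \left(\left(3 + 1\right) - 41\right)^{2} = \left(4 - 41\right)^{2} = \left(-37\right)^{2} = 1369$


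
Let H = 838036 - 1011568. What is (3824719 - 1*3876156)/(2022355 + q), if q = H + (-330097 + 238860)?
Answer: -51437/1757586 ≈ -0.029266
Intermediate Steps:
H = -173532
q = -264769 (q = -173532 + (-330097 + 238860) = -173532 - 91237 = -264769)
(3824719 - 1*3876156)/(2022355 + q) = (3824719 - 1*3876156)/(2022355 - 264769) = (3824719 - 3876156)/1757586 = -51437*1/1757586 = -51437/1757586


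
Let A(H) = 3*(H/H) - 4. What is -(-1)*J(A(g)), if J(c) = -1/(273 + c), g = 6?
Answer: -1/272 ≈ -0.0036765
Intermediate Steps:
A(H) = -1 (A(H) = 3*1 - 4 = 3 - 4 = -1)
-(-1)*J(A(g)) = -(-1)*(-1/(273 - 1)) = -(-1)*(-1/272) = -(-1)*(-1*1/272) = -(-1)*(-1)/272 = -1*1/272 = -1/272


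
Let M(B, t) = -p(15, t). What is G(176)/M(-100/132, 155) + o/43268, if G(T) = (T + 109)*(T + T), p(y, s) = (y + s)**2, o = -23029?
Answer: -250309193/62522260 ≈ -4.0035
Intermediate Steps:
p(y, s) = (s + y)**2
G(T) = 2*T*(109 + T) (G(T) = (109 + T)*(2*T) = 2*T*(109 + T))
M(B, t) = -(15 + t)**2 (M(B, t) = -(t + 15)**2 = -(15 + t)**2)
G(176)/M(-100/132, 155) + o/43268 = (2*176*(109 + 176))/((-(15 + 155)**2)) - 23029/43268 = (2*176*285)/((-1*170**2)) - 23029*1/43268 = 100320/((-1*28900)) - 23029/43268 = 100320/(-28900) - 23029/43268 = 100320*(-1/28900) - 23029/43268 = -5016/1445 - 23029/43268 = -250309193/62522260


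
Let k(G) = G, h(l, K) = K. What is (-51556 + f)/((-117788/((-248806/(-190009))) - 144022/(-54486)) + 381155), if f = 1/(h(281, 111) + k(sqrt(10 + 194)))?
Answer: -705730317944157063/3986193057818665750 - 1129703643*sqrt(51)/1993096528909332875 ≈ -0.17704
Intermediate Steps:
f = 1/(111 + 2*sqrt(51)) (f = 1/(111 + sqrt(10 + 194)) = 1/(111 + sqrt(204)) = 1/(111 + 2*sqrt(51)) ≈ 0.0079819)
(-51556 + f)/((-117788/((-248806/(-190009))) - 144022/(-54486)) + 381155) = (-51556 + (37/4039 - 2*sqrt(51)/12117))/((-117788/((-248806/(-190009))) - 144022/(-54486)) + 381155) = (-208234647/4039 - 2*sqrt(51)/12117)/((-117788/((-248806*(-1/190009))) - 144022*(-1/54486)) + 381155) = (-208234647/4039 - 2*sqrt(51)/12117)/((-117788/248806/190009 + 72011/27243) + 381155) = (-208234647/4039 - 2*sqrt(51)/12117)/((-117788*190009/248806 + 72011/27243) + 381155) = (-208234647/4039 - 2*sqrt(51)/12117)/((-11190390046/124403 + 72011/27243) + 381155) = (-208234647/4039 - 2*sqrt(51)/12117)/(-304850837638745/3389110929 + 381155) = (-208234647/4039 - 2*sqrt(51)/12117)/(986925738504250/3389110929) = (-208234647/4039 - 2*sqrt(51)/12117)*(3389110929/986925738504250) = -705730317944157063/3986193057818665750 - 1129703643*sqrt(51)/1993096528909332875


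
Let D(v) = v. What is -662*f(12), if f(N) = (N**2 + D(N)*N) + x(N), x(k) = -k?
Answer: -182712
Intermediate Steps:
f(N) = -N + 2*N**2 (f(N) = (N**2 + N*N) - N = (N**2 + N**2) - N = 2*N**2 - N = -N + 2*N**2)
-662*f(12) = -7944*(-1 + 2*12) = -7944*(-1 + 24) = -7944*23 = -662*276 = -182712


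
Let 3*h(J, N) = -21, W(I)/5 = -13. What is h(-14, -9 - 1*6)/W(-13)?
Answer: 7/65 ≈ 0.10769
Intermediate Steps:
W(I) = -65 (W(I) = 5*(-13) = -65)
h(J, N) = -7 (h(J, N) = (⅓)*(-21) = -7)
h(-14, -9 - 1*6)/W(-13) = -7/(-65) = -7*(-1/65) = 7/65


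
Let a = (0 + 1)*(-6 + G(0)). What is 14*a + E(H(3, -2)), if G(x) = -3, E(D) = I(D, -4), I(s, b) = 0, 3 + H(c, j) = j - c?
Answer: -126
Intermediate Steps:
H(c, j) = -3 + j - c (H(c, j) = -3 + (j - c) = -3 + j - c)
E(D) = 0
a = -9 (a = (0 + 1)*(-6 - 3) = 1*(-9) = -9)
14*a + E(H(3, -2)) = 14*(-9) + 0 = -126 + 0 = -126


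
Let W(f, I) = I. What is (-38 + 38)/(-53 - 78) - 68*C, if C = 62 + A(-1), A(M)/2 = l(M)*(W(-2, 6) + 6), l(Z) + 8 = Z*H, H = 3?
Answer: 13736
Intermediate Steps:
l(Z) = -8 + 3*Z (l(Z) = -8 + Z*3 = -8 + 3*Z)
A(M) = -192 + 72*M (A(M) = 2*((-8 + 3*M)*(6 + 6)) = 2*((-8 + 3*M)*12) = 2*(-96 + 36*M) = -192 + 72*M)
C = -202 (C = 62 + (-192 + 72*(-1)) = 62 + (-192 - 72) = 62 - 264 = -202)
(-38 + 38)/(-53 - 78) - 68*C = (-38 + 38)/(-53 - 78) - 68*(-202) = 0/(-131) + 13736 = 0*(-1/131) + 13736 = 0 + 13736 = 13736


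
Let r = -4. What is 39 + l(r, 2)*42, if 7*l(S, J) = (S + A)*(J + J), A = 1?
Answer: -33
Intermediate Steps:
l(S, J) = 2*J*(1 + S)/7 (l(S, J) = ((S + 1)*(J + J))/7 = ((1 + S)*(2*J))/7 = (2*J*(1 + S))/7 = 2*J*(1 + S)/7)
39 + l(r, 2)*42 = 39 + ((2/7)*2*(1 - 4))*42 = 39 + ((2/7)*2*(-3))*42 = 39 - 12/7*42 = 39 - 72 = -33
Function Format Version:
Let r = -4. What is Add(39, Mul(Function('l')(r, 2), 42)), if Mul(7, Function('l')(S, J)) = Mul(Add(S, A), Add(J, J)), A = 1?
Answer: -33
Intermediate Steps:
Function('l')(S, J) = Mul(Rational(2, 7), J, Add(1, S)) (Function('l')(S, J) = Mul(Rational(1, 7), Mul(Add(S, 1), Add(J, J))) = Mul(Rational(1, 7), Mul(Add(1, S), Mul(2, J))) = Mul(Rational(1, 7), Mul(2, J, Add(1, S))) = Mul(Rational(2, 7), J, Add(1, S)))
Add(39, Mul(Function('l')(r, 2), 42)) = Add(39, Mul(Mul(Rational(2, 7), 2, Add(1, -4)), 42)) = Add(39, Mul(Mul(Rational(2, 7), 2, -3), 42)) = Add(39, Mul(Rational(-12, 7), 42)) = Add(39, -72) = -33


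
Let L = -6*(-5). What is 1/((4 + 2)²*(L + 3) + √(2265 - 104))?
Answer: 1188/1409183 - √2161/1409183 ≈ 0.00081005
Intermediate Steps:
L = 30
1/((4 + 2)²*(L + 3) + √(2265 - 104)) = 1/((4 + 2)²*(30 + 3) + √(2265 - 104)) = 1/(6²*33 + √2161) = 1/(36*33 + √2161) = 1/(1188 + √2161)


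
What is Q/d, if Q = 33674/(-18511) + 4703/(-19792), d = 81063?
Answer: -753533041/29699027963856 ≈ -2.5372e-5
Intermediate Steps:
Q = -753533041/366369712 (Q = 33674*(-1/18511) + 4703*(-1/19792) = -33674/18511 - 4703/19792 = -753533041/366369712 ≈ -2.0568)
Q/d = -753533041/366369712/81063 = -753533041/366369712*1/81063 = -753533041/29699027963856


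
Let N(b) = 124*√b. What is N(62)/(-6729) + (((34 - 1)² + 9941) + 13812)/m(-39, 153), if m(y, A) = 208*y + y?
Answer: -24842/8151 - 124*√62/6729 ≈ -3.1928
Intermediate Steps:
m(y, A) = 209*y
N(62)/(-6729) + (((34 - 1)² + 9941) + 13812)/m(-39, 153) = (124*√62)/(-6729) + (((34 - 1)² + 9941) + 13812)/((209*(-39))) = (124*√62)*(-1/6729) + ((33² + 9941) + 13812)/(-8151) = -124*√62/6729 + ((1089 + 9941) + 13812)*(-1/8151) = -124*√62/6729 + (11030 + 13812)*(-1/8151) = -124*√62/6729 + 24842*(-1/8151) = -124*√62/6729 - 24842/8151 = -24842/8151 - 124*√62/6729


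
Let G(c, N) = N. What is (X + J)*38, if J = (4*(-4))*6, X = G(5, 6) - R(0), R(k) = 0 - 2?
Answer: -3344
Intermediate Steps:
R(k) = -2
X = 8 (X = 6 - 1*(-2) = 6 + 2 = 8)
J = -96 (J = -16*6 = -96)
(X + J)*38 = (8 - 96)*38 = -88*38 = -3344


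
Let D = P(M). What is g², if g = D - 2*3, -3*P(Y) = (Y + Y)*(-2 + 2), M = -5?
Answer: 36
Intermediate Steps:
P(Y) = 0 (P(Y) = -(Y + Y)*(-2 + 2)/3 = -2*Y*0/3 = -⅓*0 = 0)
D = 0
g = -6 (g = 0 - 2*3 = 0 - 6 = -6)
g² = (-6)² = 36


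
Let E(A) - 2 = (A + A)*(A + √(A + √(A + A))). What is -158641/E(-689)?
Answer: -158641/(949444 - 1378*√(-689 + I*√1378)) ≈ -0.16702 - 0.0063717*I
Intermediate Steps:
E(A) = 2 + 2*A*(A + √(A + √2*√A)) (E(A) = 2 + (A + A)*(A + √(A + √(A + A))) = 2 + (2*A)*(A + √(A + √(2*A))) = 2 + (2*A)*(A + √(A + √2*√A)) = 2 + 2*A*(A + √(A + √2*√A)))
-158641/E(-689) = -158641/(2 + 2*(-689)² + 2*(-689)*√(-689 + √2*√(-689))) = -158641/(2 + 2*474721 + 2*(-689)*√(-689 + √2*(I*√689))) = -158641/(2 + 949442 + 2*(-689)*√(-689 + I*√1378)) = -158641/(2 + 949442 - 1378*√(-689 + I*√1378)) = -158641/(949444 - 1378*√(-689 + I*√1378))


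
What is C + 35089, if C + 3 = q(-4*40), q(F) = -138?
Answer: 34948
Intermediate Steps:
C = -141 (C = -3 - 138 = -141)
C + 35089 = -141 + 35089 = 34948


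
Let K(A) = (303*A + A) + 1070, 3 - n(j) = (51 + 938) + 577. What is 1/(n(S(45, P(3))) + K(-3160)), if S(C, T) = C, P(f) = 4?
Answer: -1/961133 ≈ -1.0404e-6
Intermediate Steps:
n(j) = -1563 (n(j) = 3 - ((51 + 938) + 577) = 3 - (989 + 577) = 3 - 1*1566 = 3 - 1566 = -1563)
K(A) = 1070 + 304*A (K(A) = 304*A + 1070 = 1070 + 304*A)
1/(n(S(45, P(3))) + K(-3160)) = 1/(-1563 + (1070 + 304*(-3160))) = 1/(-1563 + (1070 - 960640)) = 1/(-1563 - 959570) = 1/(-961133) = -1/961133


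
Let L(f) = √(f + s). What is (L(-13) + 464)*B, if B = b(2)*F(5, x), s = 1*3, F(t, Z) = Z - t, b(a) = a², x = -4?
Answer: -16704 - 36*I*√10 ≈ -16704.0 - 113.84*I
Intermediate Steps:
s = 3
L(f) = √(3 + f) (L(f) = √(f + 3) = √(3 + f))
B = -36 (B = 2²*(-4 - 1*5) = 4*(-4 - 5) = 4*(-9) = -36)
(L(-13) + 464)*B = (√(3 - 13) + 464)*(-36) = (√(-10) + 464)*(-36) = (I*√10 + 464)*(-36) = (464 + I*√10)*(-36) = -16704 - 36*I*√10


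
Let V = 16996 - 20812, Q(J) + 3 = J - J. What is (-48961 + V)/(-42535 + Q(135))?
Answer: 52777/42538 ≈ 1.2407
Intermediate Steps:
Q(J) = -3 (Q(J) = -3 + (J - J) = -3 + 0 = -3)
V = -3816
(-48961 + V)/(-42535 + Q(135)) = (-48961 - 3816)/(-42535 - 3) = -52777/(-42538) = -52777*(-1/42538) = 52777/42538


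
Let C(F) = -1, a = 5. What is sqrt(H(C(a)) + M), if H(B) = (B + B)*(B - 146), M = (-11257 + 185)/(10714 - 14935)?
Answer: sqrt(587209574)/1407 ≈ 17.223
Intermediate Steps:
M = 11072/4221 (M = -11072/(-4221) = -11072*(-1/4221) = 11072/4221 ≈ 2.6231)
H(B) = 2*B*(-146 + B) (H(B) = (2*B)*(-146 + B) = 2*B*(-146 + B))
sqrt(H(C(a)) + M) = sqrt(2*(-1)*(-146 - 1) + 11072/4221) = sqrt(2*(-1)*(-147) + 11072/4221) = sqrt(294 + 11072/4221) = sqrt(1252046/4221) = sqrt(587209574)/1407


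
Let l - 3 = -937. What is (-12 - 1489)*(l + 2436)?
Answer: -2254502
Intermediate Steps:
l = -934 (l = 3 - 937 = -934)
(-12 - 1489)*(l + 2436) = (-12 - 1489)*(-934 + 2436) = -1501*1502 = -2254502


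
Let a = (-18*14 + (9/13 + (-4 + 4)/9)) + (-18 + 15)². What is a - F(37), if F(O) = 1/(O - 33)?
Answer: -12613/52 ≈ -242.56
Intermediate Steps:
F(O) = 1/(-33 + O)
a = -3150/13 (a = (-252 + (9*(1/13) + 0*(⅑))) + (-3)² = (-252 + (9/13 + 0)) + 9 = (-252 + 9/13) + 9 = -3267/13 + 9 = -3150/13 ≈ -242.31)
a - F(37) = -3150/13 - 1/(-33 + 37) = -3150/13 - 1/4 = -3150/13 - 1*¼ = -3150/13 - ¼ = -12613/52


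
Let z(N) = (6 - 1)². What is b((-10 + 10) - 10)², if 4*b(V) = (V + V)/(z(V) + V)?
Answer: ⅑ ≈ 0.11111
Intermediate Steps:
z(N) = 25 (z(N) = 5² = 25)
b(V) = V/(2*(25 + V)) (b(V) = ((V + V)/(25 + V))/4 = ((2*V)/(25 + V))/4 = (2*V/(25 + V))/4 = V/(2*(25 + V)))
b((-10 + 10) - 10)² = (((-10 + 10) - 10)/(2*(25 + ((-10 + 10) - 10))))² = ((0 - 10)/(2*(25 + (0 - 10))))² = ((½)*(-10)/(25 - 10))² = ((½)*(-10)/15)² = ((½)*(-10)*(1/15))² = (-⅓)² = ⅑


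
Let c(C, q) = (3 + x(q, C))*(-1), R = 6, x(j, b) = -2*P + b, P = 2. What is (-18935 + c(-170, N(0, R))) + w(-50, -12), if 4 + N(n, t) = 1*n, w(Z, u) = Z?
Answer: -18814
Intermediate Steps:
x(j, b) = -4 + b (x(j, b) = -2*2 + b = -4 + b)
N(n, t) = -4 + n (N(n, t) = -4 + 1*n = -4 + n)
c(C, q) = 1 - C (c(C, q) = (3 + (-4 + C))*(-1) = (-1 + C)*(-1) = 1 - C)
(-18935 + c(-170, N(0, R))) + w(-50, -12) = (-18935 + (1 - 1*(-170))) - 50 = (-18935 + (1 + 170)) - 50 = (-18935 + 171) - 50 = -18764 - 50 = -18814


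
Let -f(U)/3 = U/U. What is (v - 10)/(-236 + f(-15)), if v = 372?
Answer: -362/239 ≈ -1.5146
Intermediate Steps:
f(U) = -3 (f(U) = -3*U/U = -3*1 = -3)
(v - 10)/(-236 + f(-15)) = (372 - 10)/(-236 - 3) = 362/(-239) = 362*(-1/239) = -362/239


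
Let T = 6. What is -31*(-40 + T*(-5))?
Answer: 2170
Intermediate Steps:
-31*(-40 + T*(-5)) = -31*(-40 + 6*(-5)) = -31*(-40 - 30) = -31*(-70) = 2170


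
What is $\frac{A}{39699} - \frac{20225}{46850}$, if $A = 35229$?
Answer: $\frac{11300885}{24798642} \approx 0.45571$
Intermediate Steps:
$\frac{A}{39699} - \frac{20225}{46850} = \frac{35229}{39699} - \frac{20225}{46850} = 35229 \cdot \frac{1}{39699} - \frac{809}{1874} = \frac{11743}{13233} - \frac{809}{1874} = \frac{11300885}{24798642}$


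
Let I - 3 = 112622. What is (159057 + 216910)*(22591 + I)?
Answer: 50836753872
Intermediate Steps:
I = 112625 (I = 3 + 112622 = 112625)
(159057 + 216910)*(22591 + I) = (159057 + 216910)*(22591 + 112625) = 375967*135216 = 50836753872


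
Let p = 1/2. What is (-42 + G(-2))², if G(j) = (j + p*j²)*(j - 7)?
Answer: 1764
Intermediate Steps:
p = ½ (p = 1*(½) = ½ ≈ 0.50000)
G(j) = (-7 + j)*(j + j²/2) (G(j) = (j + j²/2)*(j - 7) = (j + j²/2)*(-7 + j) = (-7 + j)*(j + j²/2))
(-42 + G(-2))² = (-42 + (½)*(-2)*(-14 + (-2)² - 5*(-2)))² = (-42 + (½)*(-2)*(-14 + 4 + 10))² = (-42 + (½)*(-2)*0)² = (-42 + 0)² = (-42)² = 1764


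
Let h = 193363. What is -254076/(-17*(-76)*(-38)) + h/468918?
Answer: 8039634976/1438874883 ≈ 5.5874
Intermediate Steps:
-254076/(-17*(-76)*(-38)) + h/468918 = -254076/(-17*(-76)*(-38)) + 193363/468918 = -254076/(1292*(-38)) + 193363*(1/468918) = -254076/(-49096) + 193363/468918 = -254076*(-1/49096) + 193363/468918 = 63519/12274 + 193363/468918 = 8039634976/1438874883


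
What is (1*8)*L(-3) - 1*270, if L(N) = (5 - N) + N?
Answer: -230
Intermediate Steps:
L(N) = 5
(1*8)*L(-3) - 1*270 = (1*8)*5 - 1*270 = 8*5 - 270 = 40 - 270 = -230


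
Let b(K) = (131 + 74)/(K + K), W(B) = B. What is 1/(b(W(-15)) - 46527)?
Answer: -6/279203 ≈ -2.1490e-5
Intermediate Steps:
b(K) = 205/(2*K) (b(K) = 205/((2*K)) = 205*(1/(2*K)) = 205/(2*K))
1/(b(W(-15)) - 46527) = 1/((205/2)/(-15) - 46527) = 1/((205/2)*(-1/15) - 46527) = 1/(-41/6 - 46527) = 1/(-279203/6) = -6/279203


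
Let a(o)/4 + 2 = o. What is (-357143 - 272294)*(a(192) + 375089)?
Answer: -236573267013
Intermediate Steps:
a(o) = -8 + 4*o
(-357143 - 272294)*(a(192) + 375089) = (-357143 - 272294)*((-8 + 4*192) + 375089) = -629437*((-8 + 768) + 375089) = -629437*(760 + 375089) = -629437*375849 = -236573267013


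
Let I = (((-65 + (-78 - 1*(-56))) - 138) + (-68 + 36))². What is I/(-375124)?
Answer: -66049/375124 ≈ -0.17607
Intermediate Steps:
I = 66049 (I = (((-65 + (-78 + 56)) - 138) - 32)² = (((-65 - 22) - 138) - 32)² = ((-87 - 138) - 32)² = (-225 - 32)² = (-257)² = 66049)
I/(-375124) = 66049/(-375124) = 66049*(-1/375124) = -66049/375124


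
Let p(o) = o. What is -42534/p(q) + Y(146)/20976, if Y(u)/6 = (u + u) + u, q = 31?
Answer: -74342643/54188 ≈ -1371.9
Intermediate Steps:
Y(u) = 18*u (Y(u) = 6*((u + u) + u) = 6*(2*u + u) = 6*(3*u) = 18*u)
-42534/p(q) + Y(146)/20976 = -42534/31 + (18*146)/20976 = -42534*1/31 + 2628*(1/20976) = -42534/31 + 219/1748 = -74342643/54188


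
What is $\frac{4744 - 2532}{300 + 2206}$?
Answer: $\frac{158}{179} \approx 0.88268$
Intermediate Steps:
$\frac{4744 - 2532}{300 + 2206} = \frac{2212}{2506} = 2212 \cdot \frac{1}{2506} = \frac{158}{179}$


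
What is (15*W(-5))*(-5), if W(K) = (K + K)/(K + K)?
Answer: -75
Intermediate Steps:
W(K) = 1 (W(K) = (2*K)/((2*K)) = (2*K)*(1/(2*K)) = 1)
(15*W(-5))*(-5) = (15*1)*(-5) = 15*(-5) = -75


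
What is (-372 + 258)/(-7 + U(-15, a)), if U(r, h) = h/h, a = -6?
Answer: 19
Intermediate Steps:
U(r, h) = 1
(-372 + 258)/(-7 + U(-15, a)) = (-372 + 258)/(-7 + 1) = -114/(-6) = -114*(-1/6) = 19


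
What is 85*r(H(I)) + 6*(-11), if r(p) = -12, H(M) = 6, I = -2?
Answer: -1086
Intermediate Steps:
85*r(H(I)) + 6*(-11) = 85*(-12) + 6*(-11) = -1020 - 66 = -1086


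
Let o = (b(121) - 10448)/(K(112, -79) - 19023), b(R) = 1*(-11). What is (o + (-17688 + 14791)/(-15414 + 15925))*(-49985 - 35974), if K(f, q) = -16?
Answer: 4281741055206/9728929 ≈ 4.4010e+5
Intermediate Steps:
b(R) = -11
o = 10459/19039 (o = (-11 - 10448)/(-16 - 19023) = -10459/(-19039) = -10459*(-1/19039) = 10459/19039 ≈ 0.54935)
(o + (-17688 + 14791)/(-15414 + 15925))*(-49985 - 35974) = (10459/19039 + (-17688 + 14791)/(-15414 + 15925))*(-49985 - 35974) = (10459/19039 - 2897/511)*(-85959) = -49811434/9728929*(-85959) = 4281741055206/9728929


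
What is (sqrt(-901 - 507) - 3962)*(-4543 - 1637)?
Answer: 24485160 - 49440*I*sqrt(22) ≈ 2.4485e+7 - 2.3189e+5*I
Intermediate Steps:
(sqrt(-901 - 507) - 3962)*(-4543 - 1637) = (sqrt(-1408) - 3962)*(-6180) = (8*I*sqrt(22) - 3962)*(-6180) = (-3962 + 8*I*sqrt(22))*(-6180) = 24485160 - 49440*I*sqrt(22)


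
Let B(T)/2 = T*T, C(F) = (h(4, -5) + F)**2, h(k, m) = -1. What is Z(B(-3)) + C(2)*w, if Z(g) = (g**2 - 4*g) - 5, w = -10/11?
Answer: 2707/11 ≈ 246.09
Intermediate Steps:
w = -10/11 (w = -10*1/11 = -10/11 ≈ -0.90909)
C(F) = (-1 + F)**2
B(T) = 2*T**2 (B(T) = 2*(T*T) = 2*T**2)
Z(g) = -5 + g**2 - 4*g
Z(B(-3)) + C(2)*w = (-5 + (2*(-3)**2)**2 - 8*(-3)**2) + (-1 + 2)**2*(-10/11) = (-5 + (2*9)**2 - 8*9) + 1**2*(-10/11) = (-5 + 18**2 - 4*18) + 1*(-10/11) = (-5 + 324 - 72) - 10/11 = 247 - 10/11 = 2707/11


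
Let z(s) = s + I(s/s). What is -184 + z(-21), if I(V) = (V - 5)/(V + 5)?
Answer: -617/3 ≈ -205.67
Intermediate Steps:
I(V) = (-5 + V)/(5 + V)
z(s) = -⅔ + s (z(s) = s + (-5 + s/s)/(5 + s/s) = s + (-5 + 1)/(5 + 1) = s - 4/6 = s + (⅙)*(-4) = s - ⅔ = -⅔ + s)
-184 + z(-21) = -184 + (-⅔ - 21) = -184 - 65/3 = -617/3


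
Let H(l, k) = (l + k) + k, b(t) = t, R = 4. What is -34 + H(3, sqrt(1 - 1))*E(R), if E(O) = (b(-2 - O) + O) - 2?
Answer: -46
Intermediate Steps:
H(l, k) = l + 2*k (H(l, k) = (k + l) + k = l + 2*k)
E(O) = -4 (E(O) = ((-2 - O) + O) - 2 = -2 - 2 = -4)
-34 + H(3, sqrt(1 - 1))*E(R) = -34 + (3 + 2*sqrt(1 - 1))*(-4) = -34 + (3 + 2*sqrt(0))*(-4) = -34 + (3 + 2*0)*(-4) = -34 + (3 + 0)*(-4) = -34 + 3*(-4) = -34 - 12 = -46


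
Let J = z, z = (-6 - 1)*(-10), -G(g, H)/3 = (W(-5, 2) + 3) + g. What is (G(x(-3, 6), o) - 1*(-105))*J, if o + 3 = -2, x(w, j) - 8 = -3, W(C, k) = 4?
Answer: 4830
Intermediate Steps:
x(w, j) = 5 (x(w, j) = 8 - 3 = 5)
o = -5 (o = -3 - 2 = -5)
G(g, H) = -21 - 3*g (G(g, H) = -3*((4 + 3) + g) = -3*(7 + g) = -21 - 3*g)
z = 70 (z = -7*(-10) = 70)
J = 70
(G(x(-3, 6), o) - 1*(-105))*J = ((-21 - 3*5) - 1*(-105))*70 = ((-21 - 15) + 105)*70 = (-36 + 105)*70 = 69*70 = 4830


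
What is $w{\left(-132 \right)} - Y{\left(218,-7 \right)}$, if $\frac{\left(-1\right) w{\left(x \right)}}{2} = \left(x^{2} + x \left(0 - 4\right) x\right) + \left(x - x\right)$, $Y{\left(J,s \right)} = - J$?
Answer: $104762$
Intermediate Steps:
$w{\left(x \right)} = 6 x^{2}$ ($w{\left(x \right)} = - 2 \left(\left(x^{2} + x \left(0 - 4\right) x\right) + \left(x - x\right)\right) = - 2 \left(\left(x^{2} + x \left(-4\right) x\right) + 0\right) = - 2 \left(\left(x^{2} + - 4 x x\right) + 0\right) = - 2 \left(\left(x^{2} - 4 x^{2}\right) + 0\right) = - 2 \left(- 3 x^{2} + 0\right) = - 2 \left(- 3 x^{2}\right) = 6 x^{2}$)
$w{\left(-132 \right)} - Y{\left(218,-7 \right)} = 6 \left(-132\right)^{2} - \left(-1\right) 218 = 6 \cdot 17424 - -218 = 104544 + 218 = 104762$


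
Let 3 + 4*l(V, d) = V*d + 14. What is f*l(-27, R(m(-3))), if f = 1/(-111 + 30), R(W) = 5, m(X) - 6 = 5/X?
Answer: 31/81 ≈ 0.38272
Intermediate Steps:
m(X) = 6 + 5/X
l(V, d) = 11/4 + V*d/4 (l(V, d) = -3/4 + (V*d + 14)/4 = -3/4 + (14 + V*d)/4 = -3/4 + (7/2 + V*d/4) = 11/4 + V*d/4)
f = -1/81 (f = 1/(-81) = -1/81 ≈ -0.012346)
f*l(-27, R(m(-3))) = -(11/4 + (1/4)*(-27)*5)/81 = -(11/4 - 135/4)/81 = -1/81*(-31) = 31/81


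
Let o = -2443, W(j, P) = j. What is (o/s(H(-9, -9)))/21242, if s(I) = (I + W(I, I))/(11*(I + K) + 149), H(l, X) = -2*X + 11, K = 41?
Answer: -2245117/1232036 ≈ -1.8223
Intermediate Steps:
H(l, X) = 11 - 2*X
s(I) = 2*I/(600 + 11*I) (s(I) = (I + I)/(11*(I + 41) + 149) = (2*I)/(11*(41 + I) + 149) = (2*I)/((451 + 11*I) + 149) = (2*I)/(600 + 11*I) = 2*I/(600 + 11*I))
(o/s(H(-9, -9)))/21242 = -2443*(600 + 11*(11 - 2*(-9)))/(2*(11 - 2*(-9)))/21242 = -2443*(600 + 11*(11 + 18))/(2*(11 + 18))*(1/21242) = -2443/(2*29/(600 + 11*29))*(1/21242) = -2443/(2*29/(600 + 319))*(1/21242) = -2443/(2*29/919)*(1/21242) = -2443/(2*29*(1/919))*(1/21242) = -2443/58/919*(1/21242) = -2443*919/58*(1/21242) = -2245117/58*1/21242 = -2245117/1232036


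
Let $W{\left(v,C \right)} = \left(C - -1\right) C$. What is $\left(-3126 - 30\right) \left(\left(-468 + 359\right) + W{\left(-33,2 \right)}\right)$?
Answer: $325068$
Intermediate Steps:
$W{\left(v,C \right)} = C \left(1 + C\right)$ ($W{\left(v,C \right)} = \left(C + 1\right) C = \left(1 + C\right) C = C \left(1 + C\right)$)
$\left(-3126 - 30\right) \left(\left(-468 + 359\right) + W{\left(-33,2 \right)}\right) = \left(-3126 - 30\right) \left(\left(-468 + 359\right) + 2 \left(1 + 2\right)\right) = - 3156 \left(-109 + 2 \cdot 3\right) = - 3156 \left(-109 + 6\right) = \left(-3156\right) \left(-103\right) = 325068$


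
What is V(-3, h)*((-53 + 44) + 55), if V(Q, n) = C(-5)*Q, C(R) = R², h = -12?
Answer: -3450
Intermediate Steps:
V(Q, n) = 25*Q (V(Q, n) = (-5)²*Q = 25*Q)
V(-3, h)*((-53 + 44) + 55) = (25*(-3))*((-53 + 44) + 55) = -75*(-9 + 55) = -75*46 = -3450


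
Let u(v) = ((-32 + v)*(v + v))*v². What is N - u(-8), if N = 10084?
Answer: -30876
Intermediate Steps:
u(v) = 2*v³*(-32 + v) (u(v) = ((-32 + v)*(2*v))*v² = (2*v*(-32 + v))*v² = 2*v³*(-32 + v))
N - u(-8) = 10084 - 2*(-8)³*(-32 - 8) = 10084 - 2*(-512)*(-40) = 10084 - 1*40960 = 10084 - 40960 = -30876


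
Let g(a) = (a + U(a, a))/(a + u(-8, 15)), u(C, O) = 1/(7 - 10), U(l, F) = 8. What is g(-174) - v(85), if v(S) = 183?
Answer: -95211/523 ≈ -182.05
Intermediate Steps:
u(C, O) = -1/3 (u(C, O) = 1/(-3) = -1/3)
g(a) = (8 + a)/(-1/3 + a) (g(a) = (a + 8)/(a - 1/3) = (8 + a)/(-1/3 + a))
g(-174) - v(85) = 3*(8 - 174)/(-1 + 3*(-174)) - 1*183 = 3*(-166)/(-1 - 522) - 183 = 3*(-166)/(-523) - 183 = 3*(-1/523)*(-166) - 183 = 498/523 - 183 = -95211/523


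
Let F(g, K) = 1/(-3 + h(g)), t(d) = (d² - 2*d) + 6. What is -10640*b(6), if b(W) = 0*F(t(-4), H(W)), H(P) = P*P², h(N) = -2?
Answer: 0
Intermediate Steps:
H(P) = P³
t(d) = 6 + d² - 2*d
F(g, K) = -⅕ (F(g, K) = 1/(-3 - 2) = 1/(-5) = -⅕)
b(W) = 0 (b(W) = 0*(-⅕) = 0)
-10640*b(6) = -10640*0 = 0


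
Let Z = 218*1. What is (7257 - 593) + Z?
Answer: 6882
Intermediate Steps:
Z = 218
(7257 - 593) + Z = (7257 - 593) + 218 = 6664 + 218 = 6882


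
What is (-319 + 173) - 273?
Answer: -419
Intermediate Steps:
(-319 + 173) - 273 = -146 - 273 = -419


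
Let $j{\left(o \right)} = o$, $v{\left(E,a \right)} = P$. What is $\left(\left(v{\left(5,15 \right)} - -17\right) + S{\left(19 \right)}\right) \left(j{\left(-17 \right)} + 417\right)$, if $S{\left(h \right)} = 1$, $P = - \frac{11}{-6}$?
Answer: $\frac{23800}{3} \approx 7933.3$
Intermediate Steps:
$P = \frac{11}{6}$ ($P = \left(-11\right) \left(- \frac{1}{6}\right) = \frac{11}{6} \approx 1.8333$)
$v{\left(E,a \right)} = \frac{11}{6}$
$\left(\left(v{\left(5,15 \right)} - -17\right) + S{\left(19 \right)}\right) \left(j{\left(-17 \right)} + 417\right) = \left(\left(\frac{11}{6} - -17\right) + 1\right) \left(-17 + 417\right) = \left(\left(\frac{11}{6} + 17\right) + 1\right) 400 = \left(\frac{113}{6} + 1\right) 400 = \frac{119}{6} \cdot 400 = \frac{23800}{3}$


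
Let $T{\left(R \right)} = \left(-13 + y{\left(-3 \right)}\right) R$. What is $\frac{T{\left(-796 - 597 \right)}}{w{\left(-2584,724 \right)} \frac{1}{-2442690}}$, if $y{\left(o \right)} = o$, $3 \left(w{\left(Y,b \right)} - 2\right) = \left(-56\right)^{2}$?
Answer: $- \frac{81664012080}{1571} \approx -5.1982 \cdot 10^{7}$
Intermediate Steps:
$w{\left(Y,b \right)} = \frac{3142}{3}$ ($w{\left(Y,b \right)} = 2 + \frac{\left(-56\right)^{2}}{3} = 2 + \frac{1}{3} \cdot 3136 = 2 + \frac{3136}{3} = \frac{3142}{3}$)
$T{\left(R \right)} = - 16 R$ ($T{\left(R \right)} = \left(-13 - 3\right) R = - 16 R$)
$\frac{T{\left(-796 - 597 \right)}}{w{\left(-2584,724 \right)} \frac{1}{-2442690}} = \frac{\left(-16\right) \left(-796 - 597\right)}{\frac{3142}{3} \frac{1}{-2442690}} = \frac{\left(-16\right) \left(-796 - 597\right)}{\frac{3142}{3} \left(- \frac{1}{2442690}\right)} = \frac{\left(-16\right) \left(-1393\right)}{- \frac{1571}{3664035}} = 22288 \left(- \frac{3664035}{1571}\right) = - \frac{81664012080}{1571}$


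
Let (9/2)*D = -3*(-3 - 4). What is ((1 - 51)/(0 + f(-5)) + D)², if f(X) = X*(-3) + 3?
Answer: 289/81 ≈ 3.5679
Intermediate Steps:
f(X) = 3 - 3*X (f(X) = -3*X + 3 = 3 - 3*X)
D = 14/3 (D = 2*(-3*(-3 - 4))/9 = 2*(-3*(-7))/9 = (2/9)*21 = 14/3 ≈ 4.6667)
((1 - 51)/(0 + f(-5)) + D)² = ((1 - 51)/(0 + (3 - 3*(-5))) + 14/3)² = (-50/(0 + (3 + 15)) + 14/3)² = (-50/(0 + 18) + 14/3)² = (-50/18 + 14/3)² = (-50*1/18 + 14/3)² = (-25/9 + 14/3)² = (17/9)² = 289/81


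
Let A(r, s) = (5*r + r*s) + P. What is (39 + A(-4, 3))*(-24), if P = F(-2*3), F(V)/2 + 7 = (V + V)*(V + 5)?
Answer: -408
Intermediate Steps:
F(V) = -14 + 4*V*(5 + V) (F(V) = -14 + 2*((V + V)*(V + 5)) = -14 + 2*((2*V)*(5 + V)) = -14 + 2*(2*V*(5 + V)) = -14 + 4*V*(5 + V))
P = 10 (P = -14 + 4*(-2*3)² + 20*(-2*3) = -14 + 4*(-6)² + 20*(-6) = -14 + 4*36 - 120 = -14 + 144 - 120 = 10)
A(r, s) = 10 + 5*r + r*s (A(r, s) = (5*r + r*s) + 10 = 10 + 5*r + r*s)
(39 + A(-4, 3))*(-24) = (39 + (10 + 5*(-4) - 4*3))*(-24) = (39 + (10 - 20 - 12))*(-24) = (39 - 22)*(-24) = 17*(-24) = -408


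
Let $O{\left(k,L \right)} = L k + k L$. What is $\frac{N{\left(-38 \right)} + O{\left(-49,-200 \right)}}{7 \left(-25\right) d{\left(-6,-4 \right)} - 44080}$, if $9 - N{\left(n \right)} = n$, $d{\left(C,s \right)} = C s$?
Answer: $- \frac{19647}{48280} \approx -0.40694$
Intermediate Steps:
$N{\left(n \right)} = 9 - n$
$O{\left(k,L \right)} = 2 L k$ ($O{\left(k,L \right)} = L k + L k = 2 L k$)
$\frac{N{\left(-38 \right)} + O{\left(-49,-200 \right)}}{7 \left(-25\right) d{\left(-6,-4 \right)} - 44080} = \frac{\left(9 - -38\right) + 2 \left(-200\right) \left(-49\right)}{7 \left(-25\right) \left(\left(-6\right) \left(-4\right)\right) - 44080} = \frac{\left(9 + 38\right) + 19600}{\left(-175\right) 24 - 44080} = \frac{47 + 19600}{-4200 - 44080} = \frac{19647}{-48280} = 19647 \left(- \frac{1}{48280}\right) = - \frac{19647}{48280}$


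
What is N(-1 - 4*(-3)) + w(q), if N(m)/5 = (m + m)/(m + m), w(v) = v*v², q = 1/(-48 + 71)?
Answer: 60836/12167 ≈ 5.0001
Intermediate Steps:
q = 1/23 ≈ 0.043478
w(v) = v³
N(m) = 5 (N(m) = 5*((m + m)/(m + m)) = 5*((2*m)/((2*m))) = 5*((2*m)*(1/(2*m))) = 5*1 = 5)
N(-1 - 4*(-3)) + w(q) = 5 + (1/23)³ = 5 + 1/12167 = 60836/12167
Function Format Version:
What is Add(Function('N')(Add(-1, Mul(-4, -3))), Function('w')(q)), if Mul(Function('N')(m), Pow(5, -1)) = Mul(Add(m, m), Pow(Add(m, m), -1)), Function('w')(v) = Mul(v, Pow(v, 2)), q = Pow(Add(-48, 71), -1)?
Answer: Rational(60836, 12167) ≈ 5.0001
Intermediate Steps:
q = Rational(1, 23) (q = Pow(23, -1) = Rational(1, 23) ≈ 0.043478)
Function('w')(v) = Pow(v, 3)
Function('N')(m) = 5 (Function('N')(m) = Mul(5, Mul(Add(m, m), Pow(Add(m, m), -1))) = Mul(5, Mul(Mul(2, m), Pow(Mul(2, m), -1))) = Mul(5, Mul(Mul(2, m), Mul(Rational(1, 2), Pow(m, -1)))) = Mul(5, 1) = 5)
Add(Function('N')(Add(-1, Mul(-4, -3))), Function('w')(q)) = Add(5, Pow(Rational(1, 23), 3)) = Add(5, Rational(1, 12167)) = Rational(60836, 12167)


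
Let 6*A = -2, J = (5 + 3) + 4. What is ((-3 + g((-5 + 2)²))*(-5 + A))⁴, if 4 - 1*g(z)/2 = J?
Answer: 8540717056/81 ≈ 1.0544e+8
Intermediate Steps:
J = 12 (J = 8 + 4 = 12)
g(z) = -16 (g(z) = 8 - 2*12 = 8 - 24 = -16)
A = -⅓ (A = (⅙)*(-2) = -⅓ ≈ -0.33333)
((-3 + g((-5 + 2)²))*(-5 + A))⁴ = ((-3 - 16)*(-5 - ⅓))⁴ = (-19*(-16/3))⁴ = (304/3)⁴ = 8540717056/81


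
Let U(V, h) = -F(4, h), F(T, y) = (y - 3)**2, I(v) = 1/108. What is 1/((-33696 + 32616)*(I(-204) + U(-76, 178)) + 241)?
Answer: 1/33075231 ≈ 3.0234e-8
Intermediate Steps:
I(v) = 1/108
F(T, y) = (-3 + y)**2
U(V, h) = -(-3 + h)**2
1/((-33696 + 32616)*(I(-204) + U(-76, 178)) + 241) = 1/((-33696 + 32616)*(1/108 - (-3 + 178)**2) + 241) = 1/(-1080*(1/108 - 1*175**2) + 241) = 1/(-1080*(1/108 - 1*30625) + 241) = 1/(-1080*(1/108 - 30625) + 241) = 1/(-1080*(-3307499/108) + 241) = 1/(33074990 + 241) = 1/33075231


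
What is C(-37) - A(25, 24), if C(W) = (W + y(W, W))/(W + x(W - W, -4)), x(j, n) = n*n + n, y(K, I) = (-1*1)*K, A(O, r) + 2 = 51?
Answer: -49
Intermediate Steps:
A(O, r) = 49 (A(O, r) = -2 + 51 = 49)
y(K, I) = -K
x(j, n) = n + n² (x(j, n) = n² + n = n + n²)
C(W) = 0 (C(W) = (W - W)/(W - 4*(1 - 4)) = 0/(W - 4*(-3)) = 0/(W + 12) = 0/(12 + W) = 0)
C(-37) - A(25, 24) = 0 - 1*49 = 0 - 49 = -49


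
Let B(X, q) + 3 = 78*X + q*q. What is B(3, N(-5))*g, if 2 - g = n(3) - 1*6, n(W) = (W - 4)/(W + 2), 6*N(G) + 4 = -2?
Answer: 9512/5 ≈ 1902.4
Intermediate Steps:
N(G) = -1 (N(G) = -⅔ + (⅙)*(-2) = -⅔ - ⅓ = -1)
n(W) = (-4 + W)/(2 + W)
B(X, q) = -3 + q² + 78*X (B(X, q) = -3 + (78*X + q*q) = -3 + (78*X + q²) = -3 + (q² + 78*X) = -3 + q² + 78*X)
g = 41/5 (g = 2 - ((-4 + 3)/(2 + 3) - 1*6) = 2 - (-1/5 - 6) = 2 - ((⅕)*(-1) - 6) = 2 - (-⅕ - 6) = 2 - 1*(-31/5) = 2 + 31/5 = 41/5 ≈ 8.2000)
B(3, N(-5))*g = (-3 + (-1)² + 78*3)*(41/5) = (-3 + 1 + 234)*(41/5) = 232*(41/5) = 9512/5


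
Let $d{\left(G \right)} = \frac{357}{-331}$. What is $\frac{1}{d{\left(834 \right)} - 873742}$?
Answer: $- \frac{331}{289208959} \approx -1.1445 \cdot 10^{-6}$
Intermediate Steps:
$d{\left(G \right)} = - \frac{357}{331}$ ($d{\left(G \right)} = 357 \left(- \frac{1}{331}\right) = - \frac{357}{331}$)
$\frac{1}{d{\left(834 \right)} - 873742} = \frac{1}{- \frac{357}{331} - 873742} = \frac{1}{- \frac{289208959}{331}} = - \frac{331}{289208959}$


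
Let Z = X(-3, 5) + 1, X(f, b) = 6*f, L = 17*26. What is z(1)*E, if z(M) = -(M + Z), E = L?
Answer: 7072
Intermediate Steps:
L = 442
E = 442
Z = -17 (Z = 6*(-3) + 1 = -18 + 1 = -17)
z(M) = 17 - M (z(M) = -(M - 17) = -(-17 + M) = 17 - M)
z(1)*E = (17 - 1*1)*442 = (17 - 1)*442 = 16*442 = 7072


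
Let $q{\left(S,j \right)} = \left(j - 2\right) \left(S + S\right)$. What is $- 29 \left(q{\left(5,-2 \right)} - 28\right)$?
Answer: $1972$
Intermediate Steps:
$q{\left(S,j \right)} = 2 S \left(-2 + j\right)$ ($q{\left(S,j \right)} = \left(-2 + j\right) 2 S = 2 S \left(-2 + j\right)$)
$- 29 \left(q{\left(5,-2 \right)} - 28\right) = - 29 \left(2 \cdot 5 \left(-2 - 2\right) - 28\right) = - 29 \left(2 \cdot 5 \left(-4\right) - 28\right) = - 29 \left(-40 - 28\right) = \left(-29\right) \left(-68\right) = 1972$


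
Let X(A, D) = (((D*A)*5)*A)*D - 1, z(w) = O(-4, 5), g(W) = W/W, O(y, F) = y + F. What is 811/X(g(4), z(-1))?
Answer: 811/4 ≈ 202.75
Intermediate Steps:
O(y, F) = F + y
g(W) = 1
z(w) = 1 (z(w) = 5 - 4 = 1)
X(A, D) = -1 + 5*A²*D² (X(A, D) = (((A*D)*5)*A)*D - 1 = ((5*A*D)*A)*D - 1 = (5*D*A²)*D - 1 = 5*A²*D² - 1 = -1 + 5*A²*D²)
811/X(g(4), z(-1)) = 811/(-1 + 5*1²*1²) = 811/(-1 + 5*1*1) = 811/(-1 + 5) = 811/4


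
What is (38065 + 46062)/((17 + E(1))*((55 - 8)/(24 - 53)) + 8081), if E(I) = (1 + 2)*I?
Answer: 2439683/233409 ≈ 10.452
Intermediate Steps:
E(I) = 3*I
(38065 + 46062)/((17 + E(1))*((55 - 8)/(24 - 53)) + 8081) = (38065 + 46062)/((17 + 3*1)*((55 - 8)/(24 - 53)) + 8081) = 84127/((17 + 3)*(47/(-29)) + 8081) = 84127/(20*(47*(-1/29)) + 8081) = 84127/(20*(-47/29) + 8081) = 84127/(-940/29 + 8081) = 84127/(233409/29) = 84127*(29/233409) = 2439683/233409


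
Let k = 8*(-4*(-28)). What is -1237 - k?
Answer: -2133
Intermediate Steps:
k = 896 (k = 8*112 = 896)
-1237 - k = -1237 - 1*896 = -1237 - 896 = -2133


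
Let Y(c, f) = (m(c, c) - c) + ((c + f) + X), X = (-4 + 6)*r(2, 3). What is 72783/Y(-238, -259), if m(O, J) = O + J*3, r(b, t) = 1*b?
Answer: -72783/1207 ≈ -60.301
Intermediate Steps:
r(b, t) = b
m(O, J) = O + 3*J
X = 4 (X = (-4 + 6)*2 = 2*2 = 4)
Y(c, f) = 4 + f + 4*c (Y(c, f) = ((c + 3*c) - c) + ((c + f) + 4) = (4*c - c) + (4 + c + f) = 3*c + (4 + c + f) = 4 + f + 4*c)
72783/Y(-238, -259) = 72783/(4 - 259 + 4*(-238)) = 72783/(4 - 259 - 952) = 72783/(-1207) = 72783*(-1/1207) = -72783/1207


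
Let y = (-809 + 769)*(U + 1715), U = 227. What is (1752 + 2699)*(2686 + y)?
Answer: -333798294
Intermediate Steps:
y = -77680 (y = (-809 + 769)*(227 + 1715) = -40*1942 = -77680)
(1752 + 2699)*(2686 + y) = (1752 + 2699)*(2686 - 77680) = 4451*(-74994) = -333798294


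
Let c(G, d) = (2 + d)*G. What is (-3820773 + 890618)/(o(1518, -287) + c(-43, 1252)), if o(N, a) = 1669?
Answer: 2930155/52253 ≈ 56.076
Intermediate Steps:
c(G, d) = G*(2 + d)
(-3820773 + 890618)/(o(1518, -287) + c(-43, 1252)) = (-3820773 + 890618)/(1669 - 43*(2 + 1252)) = -2930155/(1669 - 43*1254) = -2930155/(1669 - 53922) = -2930155/(-52253) = -2930155*(-1/52253) = 2930155/52253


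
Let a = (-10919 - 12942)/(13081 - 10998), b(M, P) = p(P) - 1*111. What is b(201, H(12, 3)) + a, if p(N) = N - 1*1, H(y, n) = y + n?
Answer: -225912/2083 ≈ -108.46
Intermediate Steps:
H(y, n) = n + y
p(N) = -1 + N (p(N) = N - 1 = -1 + N)
b(M, P) = -112 + P (b(M, P) = (-1 + P) - 1*111 = (-1 + P) - 111 = -112 + P)
a = -23861/2083 ≈ -11.455
b(201, H(12, 3)) + a = (-112 + (3 + 12)) - 23861/2083 = (-112 + 15) - 23861/2083 = -97 - 23861/2083 = -225912/2083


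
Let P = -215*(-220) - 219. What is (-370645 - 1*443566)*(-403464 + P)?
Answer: 290170958813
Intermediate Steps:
P = 47081 (P = 47300 - 219 = 47081)
(-370645 - 1*443566)*(-403464 + P) = (-370645 - 1*443566)*(-403464 + 47081) = (-370645 - 443566)*(-356383) = -814211*(-356383) = 290170958813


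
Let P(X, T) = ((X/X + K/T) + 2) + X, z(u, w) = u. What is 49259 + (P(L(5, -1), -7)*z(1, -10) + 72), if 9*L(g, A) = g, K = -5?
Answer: 3108122/63 ≈ 49335.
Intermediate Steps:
L(g, A) = g/9
P(X, T) = 3 + X - 5/T (P(X, T) = ((X/X - 5/T) + 2) + X = ((1 - 5/T) + 2) + X = (3 - 5/T) + X = 3 + X - 5/T)
49259 + (P(L(5, -1), -7)*z(1, -10) + 72) = 49259 + ((3 + (⅑)*5 - 5/(-7))*1 + 72) = 49259 + ((3 + 5/9 - 5*(-⅐))*1 + 72) = 49259 + ((3 + 5/9 + 5/7)*1 + 72) = 49259 + ((269/63)*1 + 72) = 49259 + (269/63 + 72) = 49259 + 4805/63 = 3108122/63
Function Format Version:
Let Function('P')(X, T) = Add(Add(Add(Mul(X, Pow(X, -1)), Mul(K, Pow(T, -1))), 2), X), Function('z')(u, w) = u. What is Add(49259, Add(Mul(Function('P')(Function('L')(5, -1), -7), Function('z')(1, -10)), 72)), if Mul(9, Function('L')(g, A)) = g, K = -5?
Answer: Rational(3108122, 63) ≈ 49335.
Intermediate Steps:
Function('L')(g, A) = Mul(Rational(1, 9), g)
Function('P')(X, T) = Add(3, X, Mul(-5, Pow(T, -1))) (Function('P')(X, T) = Add(Add(Add(Mul(X, Pow(X, -1)), Mul(-5, Pow(T, -1))), 2), X) = Add(Add(Add(1, Mul(-5, Pow(T, -1))), 2), X) = Add(Add(3, Mul(-5, Pow(T, -1))), X) = Add(3, X, Mul(-5, Pow(T, -1))))
Add(49259, Add(Mul(Function('P')(Function('L')(5, -1), -7), Function('z')(1, -10)), 72)) = Add(49259, Add(Mul(Add(3, Mul(Rational(1, 9), 5), Mul(-5, Pow(-7, -1))), 1), 72)) = Add(49259, Add(Mul(Add(3, Rational(5, 9), Mul(-5, Rational(-1, 7))), 1), 72)) = Add(49259, Add(Mul(Add(3, Rational(5, 9), Rational(5, 7)), 1), 72)) = Add(49259, Add(Mul(Rational(269, 63), 1), 72)) = Add(49259, Add(Rational(269, 63), 72)) = Add(49259, Rational(4805, 63)) = Rational(3108122, 63)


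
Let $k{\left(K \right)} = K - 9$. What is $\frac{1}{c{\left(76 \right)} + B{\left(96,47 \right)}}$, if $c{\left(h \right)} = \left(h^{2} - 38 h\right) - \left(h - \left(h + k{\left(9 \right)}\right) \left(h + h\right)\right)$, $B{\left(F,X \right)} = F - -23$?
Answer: $\frac{1}{14483} \approx 6.9047 \cdot 10^{-5}$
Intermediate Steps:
$k{\left(K \right)} = -9 + K$
$B{\left(F,X \right)} = 23 + F$ ($B{\left(F,X \right)} = F + 23 = 23 + F$)
$c{\left(h \right)} = - 39 h + 3 h^{2}$ ($c{\left(h \right)} = \left(h^{2} - 38 h\right) - \left(h - \left(h + \left(-9 + 9\right)\right) \left(h + h\right)\right) = \left(h^{2} - 38 h\right) - \left(h - \left(h + 0\right) 2 h\right) = \left(h^{2} - 38 h\right) + \left(h 2 h - h\right) = \left(h^{2} - 38 h\right) + \left(2 h^{2} - h\right) = \left(h^{2} - 38 h\right) + \left(- h + 2 h^{2}\right) = - 39 h + 3 h^{2}$)
$\frac{1}{c{\left(76 \right)} + B{\left(96,47 \right)}} = \frac{1}{3 \cdot 76 \left(-13 + 76\right) + \left(23 + 96\right)} = \frac{1}{3 \cdot 76 \cdot 63 + 119} = \frac{1}{14364 + 119} = \frac{1}{14483}$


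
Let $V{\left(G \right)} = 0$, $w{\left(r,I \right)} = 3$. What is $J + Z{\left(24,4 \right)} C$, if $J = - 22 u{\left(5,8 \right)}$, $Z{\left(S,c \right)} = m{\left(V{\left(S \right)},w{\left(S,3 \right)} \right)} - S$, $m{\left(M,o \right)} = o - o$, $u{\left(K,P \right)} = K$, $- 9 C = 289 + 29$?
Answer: $738$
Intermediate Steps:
$C = - \frac{106}{3}$ ($C = - \frac{289 + 29}{9} = \left(- \frac{1}{9}\right) 318 = - \frac{106}{3} \approx -35.333$)
$m{\left(M,o \right)} = 0$
$Z{\left(S,c \right)} = - S$ ($Z{\left(S,c \right)} = 0 - S = - S$)
$J = -110$ ($J = \left(-22\right) 5 = -110$)
$J + Z{\left(24,4 \right)} C = -110 + \left(-1\right) 24 \left(- \frac{106}{3}\right) = -110 - -848 = -110 + 848 = 738$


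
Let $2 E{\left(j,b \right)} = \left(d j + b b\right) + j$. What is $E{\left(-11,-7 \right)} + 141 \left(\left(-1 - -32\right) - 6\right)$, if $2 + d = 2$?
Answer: $3544$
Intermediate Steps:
$d = 0$ ($d = -2 + 2 = 0$)
$E{\left(j,b \right)} = \frac{j}{2} + \frac{b^{2}}{2}$ ($E{\left(j,b \right)} = \frac{\left(0 j + b b\right) + j}{2} = \frac{\left(0 + b^{2}\right) + j}{2} = \frac{b^{2} + j}{2} = \frac{j + b^{2}}{2} = \frac{j}{2} + \frac{b^{2}}{2}$)
$E{\left(-11,-7 \right)} + 141 \left(\left(-1 - -32\right) - 6\right) = \left(\frac{1}{2} \left(-11\right) + \frac{\left(-7\right)^{2}}{2}\right) + 141 \left(\left(-1 - -32\right) - 6\right) = \left(- \frac{11}{2} + \frac{1}{2} \cdot 49\right) + 141 \left(\left(-1 + 32\right) - 6\right) = \left(- \frac{11}{2} + \frac{49}{2}\right) + 141 \left(31 - 6\right) = 19 + 141 \cdot 25 = 19 + 3525 = 3544$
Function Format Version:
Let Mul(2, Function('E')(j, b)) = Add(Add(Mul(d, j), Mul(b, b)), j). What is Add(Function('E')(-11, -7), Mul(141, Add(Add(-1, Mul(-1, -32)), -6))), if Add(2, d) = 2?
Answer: 3544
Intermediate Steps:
d = 0 (d = Add(-2, 2) = 0)
Function('E')(j, b) = Add(Mul(Rational(1, 2), j), Mul(Rational(1, 2), Pow(b, 2))) (Function('E')(j, b) = Mul(Rational(1, 2), Add(Add(Mul(0, j), Mul(b, b)), j)) = Mul(Rational(1, 2), Add(Add(0, Pow(b, 2)), j)) = Mul(Rational(1, 2), Add(Pow(b, 2), j)) = Mul(Rational(1, 2), Add(j, Pow(b, 2))) = Add(Mul(Rational(1, 2), j), Mul(Rational(1, 2), Pow(b, 2))))
Add(Function('E')(-11, -7), Mul(141, Add(Add(-1, Mul(-1, -32)), -6))) = Add(Add(Mul(Rational(1, 2), -11), Mul(Rational(1, 2), Pow(-7, 2))), Mul(141, Add(Add(-1, Mul(-1, -32)), -6))) = Add(Add(Rational(-11, 2), Mul(Rational(1, 2), 49)), Mul(141, Add(Add(-1, 32), -6))) = Add(Add(Rational(-11, 2), Rational(49, 2)), Mul(141, Add(31, -6))) = Add(19, Mul(141, 25)) = Add(19, 3525) = 3544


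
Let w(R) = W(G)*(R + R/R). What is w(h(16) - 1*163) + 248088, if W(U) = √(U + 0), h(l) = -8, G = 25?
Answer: 247238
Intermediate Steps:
W(U) = √U
w(R) = 5 + 5*R (w(R) = √25*(R + R/R) = 5*(R + 1) = 5*(1 + R) = 5 + 5*R)
w(h(16) - 1*163) + 248088 = (5 + 5*(-8 - 1*163)) + 248088 = (5 + 5*(-8 - 163)) + 248088 = (5 + 5*(-171)) + 248088 = (5 - 855) + 248088 = -850 + 248088 = 247238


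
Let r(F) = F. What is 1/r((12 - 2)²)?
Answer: 1/100 ≈ 0.010000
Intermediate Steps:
1/r((12 - 2)²) = 1/((12 - 2)²) = 1/(10²) = 1/100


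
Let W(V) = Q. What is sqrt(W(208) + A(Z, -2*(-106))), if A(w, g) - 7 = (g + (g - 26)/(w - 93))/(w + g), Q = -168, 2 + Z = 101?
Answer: 2*I*sqrt(3874127)/311 ≈ 12.658*I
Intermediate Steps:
Z = 99 (Z = -2 + 101 = 99)
W(V) = -168
A(w, g) = 7 + (g + (-26 + g)/(-93 + w))/(g + w) (A(w, g) = 7 + (g + (g - 26)/(w - 93))/(w + g) = 7 + (g + (-26 + g)/(-93 + w))/(g + w))
sqrt(W(208) + A(Z, -2*(-106))) = sqrt(-168 + (-26 - (-1486)*(-106) - 651*99 + 7*99**2 + 8*(-2*(-106))*99)/(99**2 - (-186)*(-106) - 93*99 - 2*(-106)*99)) = sqrt(-168 + (-26 - 743*212 - 64449 + 7*9801 + 8*212*99)/(9801 - 93*212 - 9207 + 212*99)) = sqrt(-168 + (-26 - 157516 - 64449 + 68607 + 167904)/(9801 - 19716 - 9207 + 20988)) = sqrt(-168 + 14520/1866) = sqrt(-168 + (1/1866)*14520) = sqrt(-168 + 2420/311) = sqrt(-49828/311) = 2*I*sqrt(3874127)/311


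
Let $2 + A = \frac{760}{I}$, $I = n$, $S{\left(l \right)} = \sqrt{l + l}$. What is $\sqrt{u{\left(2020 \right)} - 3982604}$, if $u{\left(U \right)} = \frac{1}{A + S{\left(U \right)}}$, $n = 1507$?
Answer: $\frac{\sqrt{17953581846 - 24007136912 \sqrt{1010}}}{2 \sqrt{-1127 + 1507 \sqrt{1010}}} \approx 1995.6 i$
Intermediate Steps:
$S{\left(l \right)} = \sqrt{2} \sqrt{l}$ ($S{\left(l \right)} = \sqrt{2 l} = \sqrt{2} \sqrt{l}$)
$I = 1507$
$A = - \frac{2254}{1507}$ ($A = -2 + \frac{760}{1507} = - \frac{2254}{1507} \approx -1.4957$)
$u{\left(U \right)} = \frac{1}{- \frac{2254}{1507} + \sqrt{2} \sqrt{U}}$
$\sqrt{u{\left(2020 \right)} - 3982604} = \sqrt{\frac{1507}{-2254 + 1507 \sqrt{2} \sqrt{2020}} - 3982604} = \sqrt{\frac{1507}{-2254 + 1507 \sqrt{2} \cdot 2 \sqrt{505}} - 3982604} = \sqrt{\frac{1507}{-2254 + 3014 \sqrt{1010}} - 3982604} = \sqrt{-3982604 + \frac{1507}{-2254 + 3014 \sqrt{1010}}}$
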